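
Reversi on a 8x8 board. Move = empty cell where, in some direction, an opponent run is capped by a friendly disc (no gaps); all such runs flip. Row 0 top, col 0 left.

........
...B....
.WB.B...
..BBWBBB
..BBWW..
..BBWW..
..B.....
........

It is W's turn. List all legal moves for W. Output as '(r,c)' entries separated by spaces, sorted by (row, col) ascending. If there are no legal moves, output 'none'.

Answer: (1,1) (1,4) (2,3) (2,5) (2,6) (2,7) (3,1) (4,1) (5,1) (6,1) (7,1)

Derivation:
(0,2): no bracket -> illegal
(0,3): no bracket -> illegal
(0,4): no bracket -> illegal
(1,1): flips 2 -> legal
(1,2): no bracket -> illegal
(1,4): flips 1 -> legal
(1,5): no bracket -> illegal
(2,3): flips 1 -> legal
(2,5): flips 1 -> legal
(2,6): flips 1 -> legal
(2,7): flips 1 -> legal
(3,1): flips 2 -> legal
(4,1): flips 2 -> legal
(4,6): no bracket -> illegal
(4,7): no bracket -> illegal
(5,1): flips 2 -> legal
(6,1): flips 2 -> legal
(6,3): no bracket -> illegal
(6,4): no bracket -> illegal
(7,1): flips 2 -> legal
(7,2): no bracket -> illegal
(7,3): no bracket -> illegal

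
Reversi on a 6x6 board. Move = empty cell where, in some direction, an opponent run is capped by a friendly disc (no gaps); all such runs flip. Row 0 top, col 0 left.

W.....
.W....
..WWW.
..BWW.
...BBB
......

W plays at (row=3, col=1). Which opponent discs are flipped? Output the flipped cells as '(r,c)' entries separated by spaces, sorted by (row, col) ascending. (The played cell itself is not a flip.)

Dir NW: first cell '.' (not opp) -> no flip
Dir N: first cell '.' (not opp) -> no flip
Dir NE: first cell 'W' (not opp) -> no flip
Dir W: first cell '.' (not opp) -> no flip
Dir E: opp run (3,2) capped by W -> flip
Dir SW: first cell '.' (not opp) -> no flip
Dir S: first cell '.' (not opp) -> no flip
Dir SE: first cell '.' (not opp) -> no flip

Answer: (3,2)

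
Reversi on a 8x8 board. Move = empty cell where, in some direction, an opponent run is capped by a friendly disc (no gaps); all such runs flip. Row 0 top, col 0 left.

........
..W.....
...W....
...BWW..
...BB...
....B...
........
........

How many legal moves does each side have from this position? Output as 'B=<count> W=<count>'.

-- B to move --
(0,1): no bracket -> illegal
(0,2): no bracket -> illegal
(0,3): no bracket -> illegal
(1,1): no bracket -> illegal
(1,3): flips 1 -> legal
(1,4): no bracket -> illegal
(2,1): no bracket -> illegal
(2,2): no bracket -> illegal
(2,4): flips 1 -> legal
(2,5): flips 1 -> legal
(2,6): flips 1 -> legal
(3,2): no bracket -> illegal
(3,6): flips 2 -> legal
(4,5): no bracket -> illegal
(4,6): no bracket -> illegal
B mobility = 5
-- W to move --
(2,2): no bracket -> illegal
(2,4): no bracket -> illegal
(3,2): flips 1 -> legal
(4,2): no bracket -> illegal
(4,5): no bracket -> illegal
(5,2): flips 1 -> legal
(5,3): flips 3 -> legal
(5,5): no bracket -> illegal
(6,3): no bracket -> illegal
(6,4): flips 2 -> legal
(6,5): no bracket -> illegal
W mobility = 4

Answer: B=5 W=4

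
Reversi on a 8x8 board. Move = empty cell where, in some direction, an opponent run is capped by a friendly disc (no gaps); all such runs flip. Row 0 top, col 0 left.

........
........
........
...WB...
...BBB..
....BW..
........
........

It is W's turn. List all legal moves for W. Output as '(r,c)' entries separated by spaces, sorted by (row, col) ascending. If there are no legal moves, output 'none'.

(2,3): no bracket -> illegal
(2,4): no bracket -> illegal
(2,5): no bracket -> illegal
(3,2): no bracket -> illegal
(3,5): flips 2 -> legal
(3,6): no bracket -> illegal
(4,2): no bracket -> illegal
(4,6): no bracket -> illegal
(5,2): no bracket -> illegal
(5,3): flips 2 -> legal
(5,6): no bracket -> illegal
(6,3): no bracket -> illegal
(6,4): no bracket -> illegal
(6,5): no bracket -> illegal

Answer: (3,5) (5,3)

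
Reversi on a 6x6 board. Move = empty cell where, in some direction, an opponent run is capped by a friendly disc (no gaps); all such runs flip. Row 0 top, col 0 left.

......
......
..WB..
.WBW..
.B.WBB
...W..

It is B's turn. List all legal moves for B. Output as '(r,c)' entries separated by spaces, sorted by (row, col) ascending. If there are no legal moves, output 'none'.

(1,1): flips 2 -> legal
(1,2): flips 1 -> legal
(1,3): no bracket -> illegal
(2,0): no bracket -> illegal
(2,1): flips 2 -> legal
(2,4): no bracket -> illegal
(3,0): flips 1 -> legal
(3,4): flips 1 -> legal
(4,0): no bracket -> illegal
(4,2): flips 1 -> legal
(5,2): no bracket -> illegal
(5,4): flips 1 -> legal

Answer: (1,1) (1,2) (2,1) (3,0) (3,4) (4,2) (5,4)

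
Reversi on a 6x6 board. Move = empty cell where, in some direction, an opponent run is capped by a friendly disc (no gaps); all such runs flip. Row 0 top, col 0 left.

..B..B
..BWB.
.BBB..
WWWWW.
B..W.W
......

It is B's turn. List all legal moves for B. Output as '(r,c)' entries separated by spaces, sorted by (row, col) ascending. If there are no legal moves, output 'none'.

Answer: (0,3) (0,4) (2,0) (2,4) (4,1) (4,2) (4,4) (5,3) (5,4)

Derivation:
(0,3): flips 1 -> legal
(0,4): flips 1 -> legal
(2,0): flips 1 -> legal
(2,4): flips 1 -> legal
(2,5): no bracket -> illegal
(3,5): no bracket -> illegal
(4,1): flips 2 -> legal
(4,2): flips 1 -> legal
(4,4): flips 1 -> legal
(5,2): no bracket -> illegal
(5,3): flips 2 -> legal
(5,4): flips 2 -> legal
(5,5): no bracket -> illegal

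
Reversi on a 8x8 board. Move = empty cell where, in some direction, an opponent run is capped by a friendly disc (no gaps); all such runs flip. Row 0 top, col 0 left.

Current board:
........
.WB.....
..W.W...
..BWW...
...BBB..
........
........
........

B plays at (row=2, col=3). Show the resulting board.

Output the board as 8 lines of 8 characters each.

Answer: ........
.WB.....
..WBW...
..BBB...
...BBB..
........
........
........

Derivation:
Place B at (2,3); scan 8 dirs for brackets.
Dir NW: first cell 'B' (not opp) -> no flip
Dir N: first cell '.' (not opp) -> no flip
Dir NE: first cell '.' (not opp) -> no flip
Dir W: opp run (2,2), next='.' -> no flip
Dir E: opp run (2,4), next='.' -> no flip
Dir SW: first cell 'B' (not opp) -> no flip
Dir S: opp run (3,3) capped by B -> flip
Dir SE: opp run (3,4) capped by B -> flip
All flips: (3,3) (3,4)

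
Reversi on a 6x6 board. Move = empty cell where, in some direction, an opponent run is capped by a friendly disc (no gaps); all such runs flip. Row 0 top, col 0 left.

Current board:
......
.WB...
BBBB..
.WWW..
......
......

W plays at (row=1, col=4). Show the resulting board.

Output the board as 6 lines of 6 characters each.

Answer: ......
.WB.W.
BBBW..
.WWW..
......
......

Derivation:
Place W at (1,4); scan 8 dirs for brackets.
Dir NW: first cell '.' (not opp) -> no flip
Dir N: first cell '.' (not opp) -> no flip
Dir NE: first cell '.' (not opp) -> no flip
Dir W: first cell '.' (not opp) -> no flip
Dir E: first cell '.' (not opp) -> no flip
Dir SW: opp run (2,3) capped by W -> flip
Dir S: first cell '.' (not opp) -> no flip
Dir SE: first cell '.' (not opp) -> no flip
All flips: (2,3)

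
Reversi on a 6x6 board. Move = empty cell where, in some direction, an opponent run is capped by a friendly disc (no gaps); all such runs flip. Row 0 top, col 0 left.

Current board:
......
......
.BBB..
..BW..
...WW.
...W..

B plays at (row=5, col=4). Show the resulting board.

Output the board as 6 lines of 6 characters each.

Answer: ......
......
.BBB..
..BW..
...BW.
...WB.

Derivation:
Place B at (5,4); scan 8 dirs for brackets.
Dir NW: opp run (4,3) capped by B -> flip
Dir N: opp run (4,4), next='.' -> no flip
Dir NE: first cell '.' (not opp) -> no flip
Dir W: opp run (5,3), next='.' -> no flip
Dir E: first cell '.' (not opp) -> no flip
Dir SW: edge -> no flip
Dir S: edge -> no flip
Dir SE: edge -> no flip
All flips: (4,3)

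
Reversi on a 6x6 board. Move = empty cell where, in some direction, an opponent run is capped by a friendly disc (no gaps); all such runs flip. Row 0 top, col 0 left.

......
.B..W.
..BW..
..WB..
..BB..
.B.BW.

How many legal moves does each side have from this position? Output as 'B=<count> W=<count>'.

-- B to move --
(0,3): no bracket -> illegal
(0,4): no bracket -> illegal
(0,5): no bracket -> illegal
(1,2): no bracket -> illegal
(1,3): flips 1 -> legal
(1,5): no bracket -> illegal
(2,1): flips 1 -> legal
(2,4): flips 1 -> legal
(2,5): no bracket -> illegal
(3,1): flips 1 -> legal
(3,4): no bracket -> illegal
(4,1): no bracket -> illegal
(4,4): no bracket -> illegal
(4,5): no bracket -> illegal
(5,5): flips 1 -> legal
B mobility = 5
-- W to move --
(0,0): no bracket -> illegal
(0,1): no bracket -> illegal
(0,2): no bracket -> illegal
(1,0): no bracket -> illegal
(1,2): flips 1 -> legal
(1,3): no bracket -> illegal
(2,0): no bracket -> illegal
(2,1): flips 1 -> legal
(2,4): no bracket -> illegal
(3,1): no bracket -> illegal
(3,4): flips 1 -> legal
(4,0): no bracket -> illegal
(4,1): no bracket -> illegal
(4,4): no bracket -> illegal
(5,0): no bracket -> illegal
(5,2): flips 2 -> legal
W mobility = 4

Answer: B=5 W=4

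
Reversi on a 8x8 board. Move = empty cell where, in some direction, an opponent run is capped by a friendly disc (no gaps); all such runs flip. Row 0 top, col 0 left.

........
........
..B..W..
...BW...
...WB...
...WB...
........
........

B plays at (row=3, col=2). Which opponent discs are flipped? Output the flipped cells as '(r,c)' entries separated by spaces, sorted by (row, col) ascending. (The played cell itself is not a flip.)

Answer: (4,3)

Derivation:
Dir NW: first cell '.' (not opp) -> no flip
Dir N: first cell 'B' (not opp) -> no flip
Dir NE: first cell '.' (not opp) -> no flip
Dir W: first cell '.' (not opp) -> no flip
Dir E: first cell 'B' (not opp) -> no flip
Dir SW: first cell '.' (not opp) -> no flip
Dir S: first cell '.' (not opp) -> no flip
Dir SE: opp run (4,3) capped by B -> flip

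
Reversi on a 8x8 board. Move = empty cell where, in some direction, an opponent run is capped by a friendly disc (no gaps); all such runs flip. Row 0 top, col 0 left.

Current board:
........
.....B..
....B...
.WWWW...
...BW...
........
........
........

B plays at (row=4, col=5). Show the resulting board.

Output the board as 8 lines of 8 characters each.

Place B at (4,5); scan 8 dirs for brackets.
Dir NW: opp run (3,4), next='.' -> no flip
Dir N: first cell '.' (not opp) -> no flip
Dir NE: first cell '.' (not opp) -> no flip
Dir W: opp run (4,4) capped by B -> flip
Dir E: first cell '.' (not opp) -> no flip
Dir SW: first cell '.' (not opp) -> no flip
Dir S: first cell '.' (not opp) -> no flip
Dir SE: first cell '.' (not opp) -> no flip
All flips: (4,4)

Answer: ........
.....B..
....B...
.WWWW...
...BBB..
........
........
........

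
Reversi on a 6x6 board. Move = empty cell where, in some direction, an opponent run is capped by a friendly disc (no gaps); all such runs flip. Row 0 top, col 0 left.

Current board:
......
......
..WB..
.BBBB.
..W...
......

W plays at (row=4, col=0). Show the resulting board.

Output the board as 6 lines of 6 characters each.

Answer: ......
......
..WB..
.WBBB.
W.W...
......

Derivation:
Place W at (4,0); scan 8 dirs for brackets.
Dir NW: edge -> no flip
Dir N: first cell '.' (not opp) -> no flip
Dir NE: opp run (3,1) capped by W -> flip
Dir W: edge -> no flip
Dir E: first cell '.' (not opp) -> no flip
Dir SW: edge -> no flip
Dir S: first cell '.' (not opp) -> no flip
Dir SE: first cell '.' (not opp) -> no flip
All flips: (3,1)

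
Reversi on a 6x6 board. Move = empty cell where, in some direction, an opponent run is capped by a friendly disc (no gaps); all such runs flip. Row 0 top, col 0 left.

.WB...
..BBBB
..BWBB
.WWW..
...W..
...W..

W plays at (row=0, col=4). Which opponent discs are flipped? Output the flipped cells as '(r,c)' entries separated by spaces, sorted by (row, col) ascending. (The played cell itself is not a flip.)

Dir NW: edge -> no flip
Dir N: edge -> no flip
Dir NE: edge -> no flip
Dir W: first cell '.' (not opp) -> no flip
Dir E: first cell '.' (not opp) -> no flip
Dir SW: opp run (1,3) (2,2) capped by W -> flip
Dir S: opp run (1,4) (2,4), next='.' -> no flip
Dir SE: opp run (1,5), next=edge -> no flip

Answer: (1,3) (2,2)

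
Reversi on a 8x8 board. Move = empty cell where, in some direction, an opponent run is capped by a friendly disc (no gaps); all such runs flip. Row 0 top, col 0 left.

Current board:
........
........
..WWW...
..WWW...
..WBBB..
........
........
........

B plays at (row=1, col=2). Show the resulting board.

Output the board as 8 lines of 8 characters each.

Answer: ........
..B.....
..WBW...
..WWB...
..WBBB..
........
........
........

Derivation:
Place B at (1,2); scan 8 dirs for brackets.
Dir NW: first cell '.' (not opp) -> no flip
Dir N: first cell '.' (not opp) -> no flip
Dir NE: first cell '.' (not opp) -> no flip
Dir W: first cell '.' (not opp) -> no flip
Dir E: first cell '.' (not opp) -> no flip
Dir SW: first cell '.' (not opp) -> no flip
Dir S: opp run (2,2) (3,2) (4,2), next='.' -> no flip
Dir SE: opp run (2,3) (3,4) capped by B -> flip
All flips: (2,3) (3,4)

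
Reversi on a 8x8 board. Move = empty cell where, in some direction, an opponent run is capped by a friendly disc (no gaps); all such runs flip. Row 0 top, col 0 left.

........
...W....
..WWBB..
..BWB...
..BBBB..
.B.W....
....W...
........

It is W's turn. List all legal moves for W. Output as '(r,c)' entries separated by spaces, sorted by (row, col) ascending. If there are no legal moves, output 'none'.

(1,4): no bracket -> illegal
(1,5): flips 1 -> legal
(1,6): no bracket -> illegal
(2,1): no bracket -> illegal
(2,6): flips 2 -> legal
(3,1): flips 2 -> legal
(3,5): flips 3 -> legal
(3,6): no bracket -> illegal
(4,0): no bracket -> illegal
(4,1): flips 1 -> legal
(4,6): no bracket -> illegal
(5,0): no bracket -> illegal
(5,2): flips 2 -> legal
(5,4): no bracket -> illegal
(5,5): flips 1 -> legal
(5,6): flips 2 -> legal
(6,0): flips 2 -> legal
(6,1): no bracket -> illegal
(6,2): no bracket -> illegal

Answer: (1,5) (2,6) (3,1) (3,5) (4,1) (5,2) (5,5) (5,6) (6,0)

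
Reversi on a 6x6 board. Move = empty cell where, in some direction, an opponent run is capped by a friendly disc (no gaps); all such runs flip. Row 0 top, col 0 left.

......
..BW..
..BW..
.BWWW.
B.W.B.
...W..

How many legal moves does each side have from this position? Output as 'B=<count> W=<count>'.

-- B to move --
(0,2): no bracket -> illegal
(0,3): no bracket -> illegal
(0,4): flips 1 -> legal
(1,4): flips 1 -> legal
(2,1): no bracket -> illegal
(2,4): flips 2 -> legal
(2,5): no bracket -> illegal
(3,5): flips 3 -> legal
(4,1): no bracket -> illegal
(4,3): no bracket -> illegal
(4,5): flips 2 -> legal
(5,1): no bracket -> illegal
(5,2): flips 2 -> legal
(5,4): no bracket -> illegal
B mobility = 6
-- W to move --
(0,1): flips 1 -> legal
(0,2): flips 2 -> legal
(0,3): no bracket -> illegal
(1,1): flips 2 -> legal
(2,0): flips 1 -> legal
(2,1): flips 1 -> legal
(3,0): flips 1 -> legal
(3,5): flips 1 -> legal
(4,1): no bracket -> illegal
(4,3): no bracket -> illegal
(4,5): no bracket -> illegal
(5,0): no bracket -> illegal
(5,1): no bracket -> illegal
(5,4): flips 1 -> legal
(5,5): flips 1 -> legal
W mobility = 9

Answer: B=6 W=9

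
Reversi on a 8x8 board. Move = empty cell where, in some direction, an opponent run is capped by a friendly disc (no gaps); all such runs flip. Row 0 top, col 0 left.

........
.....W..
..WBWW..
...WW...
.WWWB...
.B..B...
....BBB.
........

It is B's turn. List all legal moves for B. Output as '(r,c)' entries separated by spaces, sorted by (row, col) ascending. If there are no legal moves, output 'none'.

(0,4): no bracket -> illegal
(0,5): no bracket -> illegal
(0,6): flips 4 -> legal
(1,1): flips 2 -> legal
(1,2): no bracket -> illegal
(1,3): no bracket -> illegal
(1,4): flips 2 -> legal
(1,6): no bracket -> illegal
(2,1): flips 1 -> legal
(2,6): flips 2 -> legal
(3,0): no bracket -> illegal
(3,1): flips 1 -> legal
(3,2): flips 1 -> legal
(3,5): no bracket -> illegal
(3,6): no bracket -> illegal
(4,0): flips 3 -> legal
(4,5): flips 1 -> legal
(5,0): no bracket -> illegal
(5,2): no bracket -> illegal
(5,3): flips 2 -> legal

Answer: (0,6) (1,1) (1,4) (2,1) (2,6) (3,1) (3,2) (4,0) (4,5) (5,3)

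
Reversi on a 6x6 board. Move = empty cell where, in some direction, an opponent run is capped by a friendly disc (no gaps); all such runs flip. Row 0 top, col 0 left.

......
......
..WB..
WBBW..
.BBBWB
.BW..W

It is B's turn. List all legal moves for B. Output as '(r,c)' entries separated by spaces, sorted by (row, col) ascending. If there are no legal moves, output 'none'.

(1,1): no bracket -> illegal
(1,2): flips 1 -> legal
(1,3): flips 1 -> legal
(2,0): no bracket -> illegal
(2,1): flips 1 -> legal
(2,4): flips 1 -> legal
(3,4): flips 1 -> legal
(3,5): no bracket -> illegal
(4,0): no bracket -> illegal
(5,3): flips 1 -> legal
(5,4): no bracket -> illegal

Answer: (1,2) (1,3) (2,1) (2,4) (3,4) (5,3)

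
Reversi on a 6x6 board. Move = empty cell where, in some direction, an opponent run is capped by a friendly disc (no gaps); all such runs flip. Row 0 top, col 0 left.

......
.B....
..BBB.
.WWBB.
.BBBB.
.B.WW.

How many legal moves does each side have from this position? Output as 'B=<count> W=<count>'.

Answer: B=4 W=6

Derivation:
-- B to move --
(2,0): flips 1 -> legal
(2,1): flips 2 -> legal
(3,0): flips 2 -> legal
(4,0): flips 1 -> legal
(4,5): no bracket -> illegal
(5,2): no bracket -> illegal
(5,5): no bracket -> illegal
B mobility = 4
-- W to move --
(0,0): no bracket -> illegal
(0,1): no bracket -> illegal
(0,2): no bracket -> illegal
(1,0): no bracket -> illegal
(1,2): flips 1 -> legal
(1,3): flips 4 -> legal
(1,4): flips 4 -> legal
(1,5): no bracket -> illegal
(2,0): no bracket -> illegal
(2,1): no bracket -> illegal
(2,5): no bracket -> illegal
(3,0): no bracket -> illegal
(3,5): flips 3 -> legal
(4,0): no bracket -> illegal
(4,5): no bracket -> illegal
(5,0): flips 1 -> legal
(5,2): flips 1 -> legal
(5,5): no bracket -> illegal
W mobility = 6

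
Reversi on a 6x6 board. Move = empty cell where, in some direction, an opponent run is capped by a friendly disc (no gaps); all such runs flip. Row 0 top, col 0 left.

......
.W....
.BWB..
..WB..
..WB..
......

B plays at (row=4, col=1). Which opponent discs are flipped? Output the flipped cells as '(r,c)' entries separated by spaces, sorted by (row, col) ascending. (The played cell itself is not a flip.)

Answer: (3,2) (4,2)

Derivation:
Dir NW: first cell '.' (not opp) -> no flip
Dir N: first cell '.' (not opp) -> no flip
Dir NE: opp run (3,2) capped by B -> flip
Dir W: first cell '.' (not opp) -> no flip
Dir E: opp run (4,2) capped by B -> flip
Dir SW: first cell '.' (not opp) -> no flip
Dir S: first cell '.' (not opp) -> no flip
Dir SE: first cell '.' (not opp) -> no flip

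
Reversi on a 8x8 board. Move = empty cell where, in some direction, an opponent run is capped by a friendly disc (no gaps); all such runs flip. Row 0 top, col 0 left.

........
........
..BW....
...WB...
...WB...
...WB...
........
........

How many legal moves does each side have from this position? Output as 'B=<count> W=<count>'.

-- B to move --
(1,2): flips 1 -> legal
(1,3): no bracket -> illegal
(1,4): no bracket -> illegal
(2,4): flips 1 -> legal
(3,2): flips 2 -> legal
(4,2): flips 1 -> legal
(5,2): flips 2 -> legal
(6,2): flips 1 -> legal
(6,3): no bracket -> illegal
(6,4): no bracket -> illegal
B mobility = 6
-- W to move --
(1,1): flips 1 -> legal
(1,2): no bracket -> illegal
(1,3): no bracket -> illegal
(2,1): flips 1 -> legal
(2,4): no bracket -> illegal
(2,5): flips 1 -> legal
(3,1): no bracket -> illegal
(3,2): no bracket -> illegal
(3,5): flips 2 -> legal
(4,5): flips 2 -> legal
(5,5): flips 2 -> legal
(6,3): no bracket -> illegal
(6,4): no bracket -> illegal
(6,5): flips 1 -> legal
W mobility = 7

Answer: B=6 W=7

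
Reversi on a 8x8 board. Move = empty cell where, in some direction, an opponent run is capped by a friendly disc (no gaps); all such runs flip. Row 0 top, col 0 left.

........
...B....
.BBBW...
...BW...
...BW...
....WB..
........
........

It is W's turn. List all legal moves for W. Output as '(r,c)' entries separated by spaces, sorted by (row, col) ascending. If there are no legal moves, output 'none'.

(0,2): flips 1 -> legal
(0,3): no bracket -> illegal
(0,4): no bracket -> illegal
(1,0): no bracket -> illegal
(1,1): flips 2 -> legal
(1,2): flips 1 -> legal
(1,4): no bracket -> illegal
(2,0): flips 3 -> legal
(3,0): no bracket -> illegal
(3,1): no bracket -> illegal
(3,2): flips 2 -> legal
(4,2): flips 2 -> legal
(4,5): no bracket -> illegal
(4,6): no bracket -> illegal
(5,2): flips 1 -> legal
(5,3): no bracket -> illegal
(5,6): flips 1 -> legal
(6,4): no bracket -> illegal
(6,5): no bracket -> illegal
(6,6): flips 1 -> legal

Answer: (0,2) (1,1) (1,2) (2,0) (3,2) (4,2) (5,2) (5,6) (6,6)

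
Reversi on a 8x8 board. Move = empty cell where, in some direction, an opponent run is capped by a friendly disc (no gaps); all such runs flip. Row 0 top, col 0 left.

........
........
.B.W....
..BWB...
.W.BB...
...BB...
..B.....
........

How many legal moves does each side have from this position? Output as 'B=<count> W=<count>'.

Answer: B=5 W=5

Derivation:
-- B to move --
(1,2): flips 1 -> legal
(1,3): flips 2 -> legal
(1,4): flips 1 -> legal
(2,2): flips 1 -> legal
(2,4): no bracket -> illegal
(3,0): no bracket -> illegal
(3,1): no bracket -> illegal
(4,0): no bracket -> illegal
(4,2): no bracket -> illegal
(5,0): flips 1 -> legal
(5,1): no bracket -> illegal
(5,2): no bracket -> illegal
B mobility = 5
-- W to move --
(1,0): no bracket -> illegal
(1,1): no bracket -> illegal
(1,2): no bracket -> illegal
(2,0): no bracket -> illegal
(2,2): no bracket -> illegal
(2,4): no bracket -> illegal
(2,5): no bracket -> illegal
(3,0): no bracket -> illegal
(3,1): flips 1 -> legal
(3,5): flips 1 -> legal
(4,2): no bracket -> illegal
(4,5): flips 1 -> legal
(5,1): no bracket -> illegal
(5,2): no bracket -> illegal
(5,5): flips 1 -> legal
(6,1): no bracket -> illegal
(6,3): flips 2 -> legal
(6,4): no bracket -> illegal
(6,5): no bracket -> illegal
(7,1): no bracket -> illegal
(7,2): no bracket -> illegal
(7,3): no bracket -> illegal
W mobility = 5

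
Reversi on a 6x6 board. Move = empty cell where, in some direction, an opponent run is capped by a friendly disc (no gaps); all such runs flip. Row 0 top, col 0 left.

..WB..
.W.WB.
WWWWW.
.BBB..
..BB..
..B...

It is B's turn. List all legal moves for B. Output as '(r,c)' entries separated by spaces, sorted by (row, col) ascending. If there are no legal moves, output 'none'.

Answer: (0,0) (0,1) (0,4) (1,0) (1,2) (1,5) (3,4)

Derivation:
(0,0): flips 2 -> legal
(0,1): flips 3 -> legal
(0,4): flips 2 -> legal
(1,0): flips 1 -> legal
(1,2): flips 2 -> legal
(1,5): flips 1 -> legal
(2,5): no bracket -> illegal
(3,0): no bracket -> illegal
(3,4): flips 1 -> legal
(3,5): no bracket -> illegal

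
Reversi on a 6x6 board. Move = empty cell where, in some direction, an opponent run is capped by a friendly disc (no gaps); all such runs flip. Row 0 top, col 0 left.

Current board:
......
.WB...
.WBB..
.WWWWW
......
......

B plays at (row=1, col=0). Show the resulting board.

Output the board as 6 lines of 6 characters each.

Answer: ......
BBB...
.WBB..
.WWWWW
......
......

Derivation:
Place B at (1,0); scan 8 dirs for brackets.
Dir NW: edge -> no flip
Dir N: first cell '.' (not opp) -> no flip
Dir NE: first cell '.' (not opp) -> no flip
Dir W: edge -> no flip
Dir E: opp run (1,1) capped by B -> flip
Dir SW: edge -> no flip
Dir S: first cell '.' (not opp) -> no flip
Dir SE: opp run (2,1) (3,2), next='.' -> no flip
All flips: (1,1)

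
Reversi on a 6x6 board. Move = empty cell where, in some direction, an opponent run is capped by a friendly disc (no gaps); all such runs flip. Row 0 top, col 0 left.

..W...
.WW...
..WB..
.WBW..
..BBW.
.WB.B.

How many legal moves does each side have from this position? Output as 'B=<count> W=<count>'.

-- B to move --
(0,0): no bracket -> illegal
(0,1): flips 1 -> legal
(0,3): no bracket -> illegal
(1,0): no bracket -> illegal
(1,3): no bracket -> illegal
(2,0): flips 1 -> legal
(2,1): flips 1 -> legal
(2,4): flips 1 -> legal
(3,0): flips 1 -> legal
(3,4): flips 2 -> legal
(3,5): no bracket -> illegal
(4,0): no bracket -> illegal
(4,1): no bracket -> illegal
(4,5): flips 1 -> legal
(5,0): flips 1 -> legal
(5,3): no bracket -> illegal
(5,5): no bracket -> illegal
B mobility = 8
-- W to move --
(1,3): flips 1 -> legal
(1,4): no bracket -> illegal
(2,1): no bracket -> illegal
(2,4): flips 1 -> legal
(3,4): flips 1 -> legal
(4,1): flips 2 -> legal
(4,5): no bracket -> illegal
(5,3): flips 3 -> legal
(5,5): no bracket -> illegal
W mobility = 5

Answer: B=8 W=5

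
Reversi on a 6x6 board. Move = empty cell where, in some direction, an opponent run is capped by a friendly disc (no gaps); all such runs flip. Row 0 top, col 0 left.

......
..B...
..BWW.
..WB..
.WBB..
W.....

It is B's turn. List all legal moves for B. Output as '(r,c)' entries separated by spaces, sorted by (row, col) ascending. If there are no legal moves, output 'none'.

(1,3): flips 1 -> legal
(1,4): no bracket -> illegal
(1,5): flips 1 -> legal
(2,1): flips 1 -> legal
(2,5): flips 2 -> legal
(3,0): no bracket -> illegal
(3,1): flips 1 -> legal
(3,4): flips 1 -> legal
(3,5): no bracket -> illegal
(4,0): flips 1 -> legal
(5,1): no bracket -> illegal
(5,2): no bracket -> illegal

Answer: (1,3) (1,5) (2,1) (2,5) (3,1) (3,4) (4,0)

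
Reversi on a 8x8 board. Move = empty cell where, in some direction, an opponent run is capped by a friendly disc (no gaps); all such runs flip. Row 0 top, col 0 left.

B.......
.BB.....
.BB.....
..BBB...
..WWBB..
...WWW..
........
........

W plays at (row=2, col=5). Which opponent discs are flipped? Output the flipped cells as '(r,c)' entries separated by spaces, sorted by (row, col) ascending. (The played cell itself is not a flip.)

Dir NW: first cell '.' (not opp) -> no flip
Dir N: first cell '.' (not opp) -> no flip
Dir NE: first cell '.' (not opp) -> no flip
Dir W: first cell '.' (not opp) -> no flip
Dir E: first cell '.' (not opp) -> no flip
Dir SW: opp run (3,4) capped by W -> flip
Dir S: first cell '.' (not opp) -> no flip
Dir SE: first cell '.' (not opp) -> no flip

Answer: (3,4)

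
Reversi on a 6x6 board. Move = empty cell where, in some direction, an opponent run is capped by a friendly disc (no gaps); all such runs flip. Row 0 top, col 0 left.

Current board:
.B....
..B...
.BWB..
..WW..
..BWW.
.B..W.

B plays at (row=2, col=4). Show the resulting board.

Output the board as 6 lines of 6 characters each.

Place B at (2,4); scan 8 dirs for brackets.
Dir NW: first cell '.' (not opp) -> no flip
Dir N: first cell '.' (not opp) -> no flip
Dir NE: first cell '.' (not opp) -> no flip
Dir W: first cell 'B' (not opp) -> no flip
Dir E: first cell '.' (not opp) -> no flip
Dir SW: opp run (3,3) capped by B -> flip
Dir S: first cell '.' (not opp) -> no flip
Dir SE: first cell '.' (not opp) -> no flip
All flips: (3,3)

Answer: .B....
..B...
.BWBB.
..WB..
..BWW.
.B..W.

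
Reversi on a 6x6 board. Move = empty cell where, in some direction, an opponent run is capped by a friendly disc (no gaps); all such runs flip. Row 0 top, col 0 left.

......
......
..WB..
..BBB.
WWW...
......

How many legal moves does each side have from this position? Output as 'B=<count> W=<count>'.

-- B to move --
(1,1): flips 1 -> legal
(1,2): flips 1 -> legal
(1,3): no bracket -> illegal
(2,1): flips 1 -> legal
(3,0): no bracket -> illegal
(3,1): no bracket -> illegal
(4,3): no bracket -> illegal
(5,0): flips 1 -> legal
(5,1): flips 1 -> legal
(5,2): flips 1 -> legal
(5,3): no bracket -> illegal
B mobility = 6
-- W to move --
(1,2): no bracket -> illegal
(1,3): no bracket -> illegal
(1,4): flips 2 -> legal
(2,1): no bracket -> illegal
(2,4): flips 2 -> legal
(2,5): no bracket -> illegal
(3,1): no bracket -> illegal
(3,5): no bracket -> illegal
(4,3): no bracket -> illegal
(4,4): flips 1 -> legal
(4,5): no bracket -> illegal
W mobility = 3

Answer: B=6 W=3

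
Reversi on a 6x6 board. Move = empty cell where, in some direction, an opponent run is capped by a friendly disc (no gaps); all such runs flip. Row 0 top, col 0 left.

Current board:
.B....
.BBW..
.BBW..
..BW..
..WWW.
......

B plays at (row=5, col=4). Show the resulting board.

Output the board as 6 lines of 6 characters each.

Place B at (5,4); scan 8 dirs for brackets.
Dir NW: opp run (4,3) capped by B -> flip
Dir N: opp run (4,4), next='.' -> no flip
Dir NE: first cell '.' (not opp) -> no flip
Dir W: first cell '.' (not opp) -> no flip
Dir E: first cell '.' (not opp) -> no flip
Dir SW: edge -> no flip
Dir S: edge -> no flip
Dir SE: edge -> no flip
All flips: (4,3)

Answer: .B....
.BBW..
.BBW..
..BW..
..WBW.
....B.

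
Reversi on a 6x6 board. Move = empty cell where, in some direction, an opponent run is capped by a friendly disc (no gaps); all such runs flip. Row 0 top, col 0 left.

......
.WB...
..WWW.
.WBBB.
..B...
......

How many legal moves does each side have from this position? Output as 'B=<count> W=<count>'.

Answer: B=7 W=11

Derivation:
-- B to move --
(0,0): flips 2 -> legal
(0,1): no bracket -> illegal
(0,2): no bracket -> illegal
(1,0): flips 1 -> legal
(1,3): flips 1 -> legal
(1,4): flips 2 -> legal
(1,5): flips 1 -> legal
(2,0): flips 1 -> legal
(2,1): no bracket -> illegal
(2,5): no bracket -> illegal
(3,0): flips 1 -> legal
(3,5): no bracket -> illegal
(4,0): no bracket -> illegal
(4,1): no bracket -> illegal
B mobility = 7
-- W to move --
(0,1): flips 1 -> legal
(0,2): flips 1 -> legal
(0,3): no bracket -> illegal
(1,3): flips 1 -> legal
(2,1): no bracket -> illegal
(2,5): no bracket -> illegal
(3,5): flips 3 -> legal
(4,1): flips 1 -> legal
(4,3): flips 1 -> legal
(4,4): flips 2 -> legal
(4,5): flips 1 -> legal
(5,1): flips 2 -> legal
(5,2): flips 2 -> legal
(5,3): flips 1 -> legal
W mobility = 11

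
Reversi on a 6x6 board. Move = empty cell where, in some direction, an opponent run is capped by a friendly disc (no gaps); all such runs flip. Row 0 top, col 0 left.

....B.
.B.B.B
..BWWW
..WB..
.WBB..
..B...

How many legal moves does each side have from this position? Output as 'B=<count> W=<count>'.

Answer: B=5 W=10

Derivation:
-- B to move --
(1,2): no bracket -> illegal
(1,4): no bracket -> illegal
(2,1): flips 1 -> legal
(3,0): flips 1 -> legal
(3,1): flips 1 -> legal
(3,4): no bracket -> illegal
(3,5): flips 2 -> legal
(4,0): flips 1 -> legal
(5,0): no bracket -> illegal
(5,1): no bracket -> illegal
B mobility = 5
-- W to move --
(0,0): no bracket -> illegal
(0,1): no bracket -> illegal
(0,2): flips 1 -> legal
(0,3): flips 1 -> legal
(0,5): flips 1 -> legal
(1,0): no bracket -> illegal
(1,2): flips 1 -> legal
(1,4): no bracket -> illegal
(2,0): no bracket -> illegal
(2,1): flips 1 -> legal
(3,1): no bracket -> illegal
(3,4): flips 1 -> legal
(4,4): flips 2 -> legal
(5,1): flips 2 -> legal
(5,3): flips 2 -> legal
(5,4): flips 1 -> legal
W mobility = 10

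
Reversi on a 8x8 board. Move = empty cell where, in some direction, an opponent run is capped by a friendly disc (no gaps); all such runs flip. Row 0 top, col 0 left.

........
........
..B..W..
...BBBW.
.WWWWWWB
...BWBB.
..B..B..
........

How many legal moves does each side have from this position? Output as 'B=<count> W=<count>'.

-- B to move --
(1,4): flips 2 -> legal
(1,5): flips 1 -> legal
(1,6): flips 1 -> legal
(2,4): no bracket -> illegal
(2,6): flips 2 -> legal
(2,7): no bracket -> illegal
(3,0): no bracket -> illegal
(3,1): flips 1 -> legal
(3,2): flips 2 -> legal
(3,7): flips 2 -> legal
(4,0): flips 6 -> legal
(5,0): no bracket -> illegal
(5,1): flips 1 -> legal
(5,2): flips 1 -> legal
(5,7): flips 1 -> legal
(6,3): no bracket -> illegal
(6,4): flips 2 -> legal
B mobility = 12
-- W to move --
(1,1): flips 2 -> legal
(1,2): no bracket -> illegal
(1,3): no bracket -> illegal
(2,1): no bracket -> illegal
(2,3): flips 2 -> legal
(2,4): flips 3 -> legal
(2,6): flips 1 -> legal
(3,1): no bracket -> illegal
(3,2): flips 3 -> legal
(3,7): no bracket -> illegal
(5,1): no bracket -> illegal
(5,2): flips 1 -> legal
(5,7): flips 2 -> legal
(6,1): no bracket -> illegal
(6,3): flips 1 -> legal
(6,4): flips 2 -> legal
(6,6): flips 2 -> legal
(6,7): flips 1 -> legal
(7,1): flips 2 -> legal
(7,2): no bracket -> illegal
(7,3): no bracket -> illegal
(7,4): no bracket -> illegal
(7,5): flips 2 -> legal
(7,6): flips 1 -> legal
W mobility = 14

Answer: B=12 W=14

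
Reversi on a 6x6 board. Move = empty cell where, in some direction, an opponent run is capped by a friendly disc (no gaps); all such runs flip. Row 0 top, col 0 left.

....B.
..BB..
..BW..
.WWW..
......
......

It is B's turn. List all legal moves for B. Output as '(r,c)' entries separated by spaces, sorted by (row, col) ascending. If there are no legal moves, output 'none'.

(1,4): no bracket -> illegal
(2,0): no bracket -> illegal
(2,1): no bracket -> illegal
(2,4): flips 1 -> legal
(3,0): no bracket -> illegal
(3,4): flips 1 -> legal
(4,0): flips 1 -> legal
(4,1): no bracket -> illegal
(4,2): flips 1 -> legal
(4,3): flips 2 -> legal
(4,4): flips 1 -> legal

Answer: (2,4) (3,4) (4,0) (4,2) (4,3) (4,4)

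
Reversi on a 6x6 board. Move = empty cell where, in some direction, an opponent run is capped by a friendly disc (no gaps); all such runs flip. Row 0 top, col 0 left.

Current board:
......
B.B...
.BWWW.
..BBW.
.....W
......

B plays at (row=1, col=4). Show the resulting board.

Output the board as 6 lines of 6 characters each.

Answer: ......
B.B.B.
.BWBW.
..BBW.
.....W
......

Derivation:
Place B at (1,4); scan 8 dirs for brackets.
Dir NW: first cell '.' (not opp) -> no flip
Dir N: first cell '.' (not opp) -> no flip
Dir NE: first cell '.' (not opp) -> no flip
Dir W: first cell '.' (not opp) -> no flip
Dir E: first cell '.' (not opp) -> no flip
Dir SW: opp run (2,3) capped by B -> flip
Dir S: opp run (2,4) (3,4), next='.' -> no flip
Dir SE: first cell '.' (not opp) -> no flip
All flips: (2,3)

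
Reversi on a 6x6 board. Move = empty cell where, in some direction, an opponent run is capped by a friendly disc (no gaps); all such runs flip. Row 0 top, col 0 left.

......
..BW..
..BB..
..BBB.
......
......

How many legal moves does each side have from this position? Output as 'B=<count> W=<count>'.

Answer: B=3 W=3

Derivation:
-- B to move --
(0,2): no bracket -> illegal
(0,3): flips 1 -> legal
(0,4): flips 1 -> legal
(1,4): flips 1 -> legal
(2,4): no bracket -> illegal
B mobility = 3
-- W to move --
(0,1): no bracket -> illegal
(0,2): no bracket -> illegal
(0,3): no bracket -> illegal
(1,1): flips 1 -> legal
(1,4): no bracket -> illegal
(2,1): no bracket -> illegal
(2,4): no bracket -> illegal
(2,5): no bracket -> illegal
(3,1): flips 1 -> legal
(3,5): no bracket -> illegal
(4,1): no bracket -> illegal
(4,2): no bracket -> illegal
(4,3): flips 2 -> legal
(4,4): no bracket -> illegal
(4,5): no bracket -> illegal
W mobility = 3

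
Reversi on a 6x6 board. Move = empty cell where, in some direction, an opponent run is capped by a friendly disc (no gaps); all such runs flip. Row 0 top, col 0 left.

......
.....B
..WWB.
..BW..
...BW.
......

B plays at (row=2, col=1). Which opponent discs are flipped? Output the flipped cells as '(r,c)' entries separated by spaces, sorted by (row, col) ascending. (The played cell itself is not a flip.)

Dir NW: first cell '.' (not opp) -> no flip
Dir N: first cell '.' (not opp) -> no flip
Dir NE: first cell '.' (not opp) -> no flip
Dir W: first cell '.' (not opp) -> no flip
Dir E: opp run (2,2) (2,3) capped by B -> flip
Dir SW: first cell '.' (not opp) -> no flip
Dir S: first cell '.' (not opp) -> no flip
Dir SE: first cell 'B' (not opp) -> no flip

Answer: (2,2) (2,3)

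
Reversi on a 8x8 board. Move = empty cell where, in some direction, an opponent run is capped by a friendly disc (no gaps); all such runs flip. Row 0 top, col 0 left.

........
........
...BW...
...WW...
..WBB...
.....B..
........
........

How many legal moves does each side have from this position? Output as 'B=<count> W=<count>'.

Answer: B=5 W=8

Derivation:
-- B to move --
(1,3): no bracket -> illegal
(1,4): flips 2 -> legal
(1,5): no bracket -> illegal
(2,2): flips 1 -> legal
(2,5): flips 2 -> legal
(3,1): no bracket -> illegal
(3,2): no bracket -> illegal
(3,5): no bracket -> illegal
(4,1): flips 1 -> legal
(4,5): flips 1 -> legal
(5,1): no bracket -> illegal
(5,2): no bracket -> illegal
(5,3): no bracket -> illegal
B mobility = 5
-- W to move --
(1,2): flips 1 -> legal
(1,3): flips 1 -> legal
(1,4): no bracket -> illegal
(2,2): flips 1 -> legal
(3,2): no bracket -> illegal
(3,5): no bracket -> illegal
(4,5): flips 2 -> legal
(4,6): no bracket -> illegal
(5,2): flips 1 -> legal
(5,3): flips 1 -> legal
(5,4): flips 1 -> legal
(5,6): no bracket -> illegal
(6,4): no bracket -> illegal
(6,5): no bracket -> illegal
(6,6): flips 2 -> legal
W mobility = 8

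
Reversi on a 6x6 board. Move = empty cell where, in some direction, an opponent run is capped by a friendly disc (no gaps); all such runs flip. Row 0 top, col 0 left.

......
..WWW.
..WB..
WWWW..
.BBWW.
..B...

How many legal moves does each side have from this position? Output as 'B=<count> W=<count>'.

-- B to move --
(0,1): flips 1 -> legal
(0,2): flips 3 -> legal
(0,3): flips 1 -> legal
(0,4): no bracket -> illegal
(0,5): flips 1 -> legal
(1,1): no bracket -> illegal
(1,5): no bracket -> illegal
(2,0): flips 1 -> legal
(2,1): flips 2 -> legal
(2,4): flips 1 -> legal
(2,5): no bracket -> illegal
(3,4): flips 1 -> legal
(3,5): no bracket -> illegal
(4,0): no bracket -> illegal
(4,5): flips 2 -> legal
(5,3): flips 2 -> legal
(5,4): no bracket -> illegal
(5,5): no bracket -> illegal
B mobility = 10
-- W to move --
(2,4): flips 1 -> legal
(3,4): flips 1 -> legal
(4,0): flips 2 -> legal
(5,0): flips 1 -> legal
(5,1): flips 2 -> legal
(5,3): flips 1 -> legal
W mobility = 6

Answer: B=10 W=6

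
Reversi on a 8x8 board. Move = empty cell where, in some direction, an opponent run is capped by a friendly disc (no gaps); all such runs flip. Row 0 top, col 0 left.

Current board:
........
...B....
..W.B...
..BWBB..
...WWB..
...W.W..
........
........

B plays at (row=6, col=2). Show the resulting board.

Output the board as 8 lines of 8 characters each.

Place B at (6,2); scan 8 dirs for brackets.
Dir NW: first cell '.' (not opp) -> no flip
Dir N: first cell '.' (not opp) -> no flip
Dir NE: opp run (5,3) (4,4) capped by B -> flip
Dir W: first cell '.' (not opp) -> no flip
Dir E: first cell '.' (not opp) -> no flip
Dir SW: first cell '.' (not opp) -> no flip
Dir S: first cell '.' (not opp) -> no flip
Dir SE: first cell '.' (not opp) -> no flip
All flips: (4,4) (5,3)

Answer: ........
...B....
..W.B...
..BWBB..
...WBB..
...B.W..
..B.....
........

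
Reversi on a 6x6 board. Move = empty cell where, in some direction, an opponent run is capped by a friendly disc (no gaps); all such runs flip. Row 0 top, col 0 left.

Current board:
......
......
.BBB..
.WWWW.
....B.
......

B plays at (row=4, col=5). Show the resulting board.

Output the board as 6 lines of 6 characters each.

Place B at (4,5); scan 8 dirs for brackets.
Dir NW: opp run (3,4) capped by B -> flip
Dir N: first cell '.' (not opp) -> no flip
Dir NE: edge -> no flip
Dir W: first cell 'B' (not opp) -> no flip
Dir E: edge -> no flip
Dir SW: first cell '.' (not opp) -> no flip
Dir S: first cell '.' (not opp) -> no flip
Dir SE: edge -> no flip
All flips: (3,4)

Answer: ......
......
.BBB..
.WWWB.
....BB
......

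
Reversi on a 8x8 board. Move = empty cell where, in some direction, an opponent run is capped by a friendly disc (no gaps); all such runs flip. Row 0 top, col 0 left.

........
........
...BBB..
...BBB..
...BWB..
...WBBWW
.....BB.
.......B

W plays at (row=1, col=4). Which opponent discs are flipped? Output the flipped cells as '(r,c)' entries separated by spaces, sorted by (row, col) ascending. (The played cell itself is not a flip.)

Answer: (2,4) (3,4)

Derivation:
Dir NW: first cell '.' (not opp) -> no flip
Dir N: first cell '.' (not opp) -> no flip
Dir NE: first cell '.' (not opp) -> no flip
Dir W: first cell '.' (not opp) -> no flip
Dir E: first cell '.' (not opp) -> no flip
Dir SW: opp run (2,3), next='.' -> no flip
Dir S: opp run (2,4) (3,4) capped by W -> flip
Dir SE: opp run (2,5), next='.' -> no flip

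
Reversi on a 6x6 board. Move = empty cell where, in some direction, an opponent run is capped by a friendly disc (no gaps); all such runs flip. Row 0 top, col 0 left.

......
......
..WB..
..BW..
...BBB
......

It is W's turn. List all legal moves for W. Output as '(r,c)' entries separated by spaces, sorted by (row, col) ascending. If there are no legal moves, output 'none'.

Answer: (1,3) (2,4) (3,1) (4,2) (5,3) (5,5)

Derivation:
(1,2): no bracket -> illegal
(1,3): flips 1 -> legal
(1,4): no bracket -> illegal
(2,1): no bracket -> illegal
(2,4): flips 1 -> legal
(3,1): flips 1 -> legal
(3,4): no bracket -> illegal
(3,5): no bracket -> illegal
(4,1): no bracket -> illegal
(4,2): flips 1 -> legal
(5,2): no bracket -> illegal
(5,3): flips 1 -> legal
(5,4): no bracket -> illegal
(5,5): flips 1 -> legal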